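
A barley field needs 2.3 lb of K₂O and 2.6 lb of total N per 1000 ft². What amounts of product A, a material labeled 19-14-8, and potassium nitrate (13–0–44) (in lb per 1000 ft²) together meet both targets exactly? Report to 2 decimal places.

Per-1000 ft² balance (a = product A, b = potassium nitrate):
K₂O: 0.08·a + 0.44·b = 2.3
N: 0.19·a + 0.13·b = 2.6
Solving simultaneously: a = 11.5437, b = 3.12842.

11.54 lb product A, 3.13 lb potassium nitrate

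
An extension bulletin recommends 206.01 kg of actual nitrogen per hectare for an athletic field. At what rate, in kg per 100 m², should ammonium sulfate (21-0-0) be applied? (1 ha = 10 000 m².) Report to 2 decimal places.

9.81 kg of product per hundred sq m

Product per hectare = 206.01 / 21% = 981 kg.
Convert to per 100 m²: 981 × 0.01 = 9.81 kg.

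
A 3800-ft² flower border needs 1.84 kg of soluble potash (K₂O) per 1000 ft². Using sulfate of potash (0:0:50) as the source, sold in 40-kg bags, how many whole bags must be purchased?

1 bags

Product per 1000 ft² = 1.84 / 50% = 3.68 kg.
Total product = 3.68 × 3800 / 1000 = 13.984 kg.
Bags = ⌈13.984 / 40⌉ = 1.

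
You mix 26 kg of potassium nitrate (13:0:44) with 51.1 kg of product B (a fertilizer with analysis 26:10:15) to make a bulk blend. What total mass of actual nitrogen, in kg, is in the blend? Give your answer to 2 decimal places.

16.67 kg N

N mass = 13%×26 + 26%×51.1 = 16.666 kg.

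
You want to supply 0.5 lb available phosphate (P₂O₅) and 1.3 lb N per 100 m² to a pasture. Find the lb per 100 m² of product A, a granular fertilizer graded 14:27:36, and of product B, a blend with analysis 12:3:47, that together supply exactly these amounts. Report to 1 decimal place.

0.7 lb product A, 10.0 lb product B

With a, b = lb per 100 m² of product A and product B:
P₂O₅: 0.27·a + 0.03·b = 0.5
N: 0.14·a + 0.12·b = 1.3
Eliminate b: (row1) − 0.03/0.12·(row2) → 0.235·a = 0.175, so a = 0.744681.
Then b = (1.3 − 0.14·0.744681) / 0.12 = 9.96454.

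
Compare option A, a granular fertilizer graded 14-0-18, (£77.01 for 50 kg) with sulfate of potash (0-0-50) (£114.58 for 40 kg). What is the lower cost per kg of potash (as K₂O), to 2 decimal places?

option A: K₂O per bag = 50 × 18% = 9 kg; cost = 77.01 / 9 = £8.5567/kg K₂O.
sulfate of potash: K₂O per bag = 40 × 50% = 20 kg; cost = 114.58 / 20 = £5.7290/kg K₂O.
sulfate of potash is cheaper.

£5.73 per kg K₂O (sulfate of potash)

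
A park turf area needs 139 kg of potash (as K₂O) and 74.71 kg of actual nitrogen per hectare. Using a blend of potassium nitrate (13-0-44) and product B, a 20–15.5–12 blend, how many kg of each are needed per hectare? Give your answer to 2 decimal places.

With a, b = kg per hectare of potassium nitrate and product B:
K₂O: 0.44·a + 0.12·b = 139
N: 0.13·a + 0.2·b = 74.71
Eliminate b: (row1) − 0.12/0.2·(row2) → 0.362·a = 94.174, so a = 260.149.
Then b = (74.71 − 0.13·260.149) / 0.2 = 204.453.

260.15 kg potassium nitrate, 204.45 kg product B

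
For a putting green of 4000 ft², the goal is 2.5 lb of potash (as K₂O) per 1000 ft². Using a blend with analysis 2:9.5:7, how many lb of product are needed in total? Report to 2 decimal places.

142.86 lb

Product per 1000 ft² = 2.5 / 7% = 35.7143 lb.
Total product = 35.7143 × 4000 / 1000 = 142.857 lb.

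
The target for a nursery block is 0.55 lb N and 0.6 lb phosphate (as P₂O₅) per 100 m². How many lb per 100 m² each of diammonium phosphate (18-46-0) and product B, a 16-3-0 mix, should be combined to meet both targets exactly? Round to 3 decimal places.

Let a = lb of diammonium phosphate, b = lb of product B (per 100 m²).
N: 0.18·a + 0.16·b = 0.55
P₂O₅: 0.46·a + 0.03·b = 0.6
Eliminate b: (row1) − 0.16/0.03·(row2) → -2.27333·a = -2.65, so a = 1.16569.
Then b = (0.6 − 0.46·1.16569) / 0.03 = 2.1261.

1.166 lb diammonium phosphate, 2.126 lb product B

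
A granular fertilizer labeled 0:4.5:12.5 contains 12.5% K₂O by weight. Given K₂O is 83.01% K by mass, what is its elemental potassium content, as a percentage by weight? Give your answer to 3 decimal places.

10.376% K

%K = 12.5 × 0.8301 = 10.3762%.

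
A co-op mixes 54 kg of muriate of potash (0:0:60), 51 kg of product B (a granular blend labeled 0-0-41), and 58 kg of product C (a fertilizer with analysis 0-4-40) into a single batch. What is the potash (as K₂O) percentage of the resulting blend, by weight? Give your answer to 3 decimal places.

Total mass = 54 + 51 + 58 = 163 kg.
K₂O mass = 60%×54 + 41%×51 + 40%×58 = 76.51 kg.
% K₂O = 76.51 / 163 = 46.9387%.

46.939% K₂O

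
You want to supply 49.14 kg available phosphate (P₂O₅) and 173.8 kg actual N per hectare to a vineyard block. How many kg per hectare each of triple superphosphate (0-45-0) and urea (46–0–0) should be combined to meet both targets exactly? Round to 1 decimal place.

109.2 kg triple superphosphate, 377.8 kg urea

Per-hectare balance (a = triple superphosphate, b = urea):
P₂O₅: 0.45·a + 0·b = 49.14
N: 0·a + 0.46·b = 173.8
Solving simultaneously: a = 109.2, b = 377.826.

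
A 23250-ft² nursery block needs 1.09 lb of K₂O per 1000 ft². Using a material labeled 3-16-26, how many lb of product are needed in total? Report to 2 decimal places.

Product per 1000 ft² = 1.09 / 26% = 4.19231 lb.
Total product = 4.19231 × 23250 / 1000 = 97.4712 lb.

97.47 lb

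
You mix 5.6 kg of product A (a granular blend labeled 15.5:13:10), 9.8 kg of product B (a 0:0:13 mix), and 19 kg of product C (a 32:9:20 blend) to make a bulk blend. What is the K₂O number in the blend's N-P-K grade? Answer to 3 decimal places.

16.378% K₂O

Total mass = 5.6 + 9.8 + 19 = 34.4 kg.
K₂O mass = 10%×5.6 + 13%×9.8 + 20%×19 = 5.634 kg.
% K₂O = 5.634 / 34.4 = 16.3779%.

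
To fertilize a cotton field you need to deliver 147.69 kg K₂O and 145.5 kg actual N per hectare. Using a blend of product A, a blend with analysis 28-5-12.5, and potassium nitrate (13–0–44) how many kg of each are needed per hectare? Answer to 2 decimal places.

419.08 kg product A, 216.60 kg potassium nitrate

Per-hectare balance (a = product A, b = potassium nitrate):
K₂O: 0.125·a + 0.44·b = 147.69
N: 0.28·a + 0.13·b = 145.5
Eliminate b: (row1) − 0.44/0.13·(row2) → -0.822692·a = -344.772, so a = 419.077.
Then b = (145.5 − 0.28·419.077) / 0.13 = 216.603.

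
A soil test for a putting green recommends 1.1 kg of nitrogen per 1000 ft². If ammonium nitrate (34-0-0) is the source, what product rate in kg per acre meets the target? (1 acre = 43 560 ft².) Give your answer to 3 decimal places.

140.929 kg of product per acre

Product per 1000 ft² = 1.1 / 34% = 3.23529 kg.
Convert to per acre: 3.23529 × 43.56 = 140.9294 kg.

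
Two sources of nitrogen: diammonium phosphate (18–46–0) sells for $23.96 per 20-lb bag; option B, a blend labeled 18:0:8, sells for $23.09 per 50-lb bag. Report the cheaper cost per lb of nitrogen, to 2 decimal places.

$2.57 per lb N (option B)

diammonium phosphate: N per bag = 20 × 18% = 3.6 lb; cost = 23.96 / 3.6 = $6.6556/lb N.
option B: N per bag = 50 × 18% = 9 lb; cost = 23.09 / 9 = $2.5656/lb N.
option B is cheaper.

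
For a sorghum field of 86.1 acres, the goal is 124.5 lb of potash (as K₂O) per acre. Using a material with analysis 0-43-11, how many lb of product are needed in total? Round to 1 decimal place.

97449.5 lb

Product per acre = 124.5 / 11% = 1131.82 lb.
Total product = 1131.82 × 86.1 = 97449.545 lb.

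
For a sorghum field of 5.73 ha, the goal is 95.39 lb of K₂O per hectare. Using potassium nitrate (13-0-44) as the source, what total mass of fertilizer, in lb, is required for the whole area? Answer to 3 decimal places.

1242.238 lb

Product per hectare = 95.39 / 44% = 216.795 lb.
Total product = 216.795 × 5.73 = 1242.23795 lb.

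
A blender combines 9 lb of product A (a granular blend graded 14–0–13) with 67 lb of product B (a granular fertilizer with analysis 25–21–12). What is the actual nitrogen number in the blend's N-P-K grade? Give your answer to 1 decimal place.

Total mass = 9 + 67 = 76 lb.
N mass = 14%×9 + 25%×67 = 18.01 lb.
% N = 18.01 / 76 = 23.6974%.

23.7% N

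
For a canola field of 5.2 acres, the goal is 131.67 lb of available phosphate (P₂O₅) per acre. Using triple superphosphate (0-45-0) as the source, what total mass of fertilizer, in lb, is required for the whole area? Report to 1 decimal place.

1521.5 lb

Product per acre = 131.67 / 45% = 292.6 lb.
Total product = 292.6 × 5.2 = 1521.52 lb.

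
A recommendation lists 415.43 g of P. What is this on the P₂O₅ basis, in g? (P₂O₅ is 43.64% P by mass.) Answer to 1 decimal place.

P₂O₅ = 415.43 / 0.4364 = 951.948 g.

951.9 g P₂O₅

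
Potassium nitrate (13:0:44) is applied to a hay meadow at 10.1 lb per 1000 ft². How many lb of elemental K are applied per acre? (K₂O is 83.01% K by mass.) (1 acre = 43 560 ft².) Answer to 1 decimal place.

160.7 lb K per acre

K₂O per 1000 ft² = 10.1 × 44% = 4.444 lb.
Elemental K = 4.444 × 0.8301 = 3.68896 lb per 1000 ft².
Convert to per acre: 3.68896 × 43.56 = 160.691 lb.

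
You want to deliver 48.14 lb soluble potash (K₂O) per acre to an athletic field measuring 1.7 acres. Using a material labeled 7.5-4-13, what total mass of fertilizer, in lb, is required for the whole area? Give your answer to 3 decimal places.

629.523 lb

Product per acre = 48.14 / 13% = 370.308 lb.
Total product = 370.308 × 1.7 = 629.5231 lb.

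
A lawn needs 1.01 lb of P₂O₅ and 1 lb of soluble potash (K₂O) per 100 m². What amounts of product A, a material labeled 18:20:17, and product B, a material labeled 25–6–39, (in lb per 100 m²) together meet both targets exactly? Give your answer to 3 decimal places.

With a, b = lb per 100 m² of product A and product B:
P₂O₅: 0.2·a + 0.06·b = 1.01
K₂O: 0.17·a + 0.39·b = 1
From row1: a = (1.01 − 0.06·b) / 0.2.
Into row2: 0.17·(1.01 − 0.06·b)/0.2 + 0.39·b = 1 → b = 0.417404, a = 4.92478.

4.925 lb product A, 0.417 lb product B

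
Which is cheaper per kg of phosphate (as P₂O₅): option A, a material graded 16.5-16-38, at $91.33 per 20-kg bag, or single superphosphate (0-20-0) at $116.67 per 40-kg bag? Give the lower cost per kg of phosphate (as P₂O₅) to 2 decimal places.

option A: P₂O₅ per bag = 20 × 16% = 3.2 kg; cost = 91.33 / 3.2 = $28.5406/kg P₂O₅.
single superphosphate: P₂O₅ per bag = 40 × 20% = 8 kg; cost = 116.67 / 8 = $14.5838/kg P₂O₅.
single superphosphate is cheaper.

$14.58 per kg P₂O₅ (single superphosphate)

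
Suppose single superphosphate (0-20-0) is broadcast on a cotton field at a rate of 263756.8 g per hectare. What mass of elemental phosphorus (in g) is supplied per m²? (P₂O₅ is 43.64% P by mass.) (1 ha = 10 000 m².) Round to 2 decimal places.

2.30 g P per sq m

P₂O₅ per hectare = 263756.8 × 20% = 52751.4 g.
Elemental P = 52751.4 × 0.4364 = 23020.7 g per hectare.
Convert to per m²: 23020.7 × 0.0001 = 2.30207 g.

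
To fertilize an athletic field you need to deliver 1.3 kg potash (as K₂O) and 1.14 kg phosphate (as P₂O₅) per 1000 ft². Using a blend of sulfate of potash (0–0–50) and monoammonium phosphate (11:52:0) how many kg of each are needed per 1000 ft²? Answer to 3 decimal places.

Per-1000 ft² balance (a = sulfate of potash, b = monoammonium phosphate):
K₂O: 0.5·a + 0·b = 1.3
P₂O₅: 0·a + 0.52·b = 1.14
Solving simultaneously: a = 2.6, b = 2.19231.

2.600 kg sulfate of potash, 2.192 kg monoammonium phosphate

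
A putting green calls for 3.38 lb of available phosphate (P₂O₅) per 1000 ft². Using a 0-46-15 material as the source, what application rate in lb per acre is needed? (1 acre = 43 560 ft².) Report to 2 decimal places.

320.07 lb of product per acre

Product per 1000 ft² = 3.38 / 46% = 7.34783 lb.
Convert to per acre: 7.34783 × 43.56 = 320.071 lb.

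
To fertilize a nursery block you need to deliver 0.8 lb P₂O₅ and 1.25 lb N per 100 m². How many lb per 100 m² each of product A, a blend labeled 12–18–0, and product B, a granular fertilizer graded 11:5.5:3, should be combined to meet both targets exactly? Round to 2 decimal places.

With a, b = lb per 100 m² of product A and product B:
P₂O₅: 0.18·a + 0.055·b = 0.8
N: 0.12·a + 0.11·b = 1.25
Eliminate a: (row1) − 0.18/0.12·(row2) → -0.11·b = -1.075, so b = 9.77273.
Back-substitute: a = (0.8 − 0.055·9.77273) / 0.18 = 1.45833.

1.46 lb product A, 9.77 lb product B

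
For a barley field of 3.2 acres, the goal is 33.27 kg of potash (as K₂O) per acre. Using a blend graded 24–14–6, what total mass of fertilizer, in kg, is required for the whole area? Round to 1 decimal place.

Product per acre = 33.27 / 6% = 554.5 kg.
Total product = 554.5 × 3.2 = 1774.4 kg.

1774.4 kg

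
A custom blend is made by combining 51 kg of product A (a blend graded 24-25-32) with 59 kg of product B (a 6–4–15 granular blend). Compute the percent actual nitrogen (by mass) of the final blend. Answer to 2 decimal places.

14.35% N

Total mass = 51 + 59 = 110 kg.
N mass = 24%×51 + 6%×59 = 15.78 kg.
% N = 15.78 / 110 = 14.3455%.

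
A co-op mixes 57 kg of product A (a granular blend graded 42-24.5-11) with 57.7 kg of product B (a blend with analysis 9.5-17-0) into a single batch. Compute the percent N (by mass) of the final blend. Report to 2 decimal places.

Total mass = 57 + 57.7 = 114.7 kg.
N mass = 42%×57 + 9.5%×57.7 = 29.4215 kg.
% N = 29.4215 / 114.7 = 25.6508%.

25.65% N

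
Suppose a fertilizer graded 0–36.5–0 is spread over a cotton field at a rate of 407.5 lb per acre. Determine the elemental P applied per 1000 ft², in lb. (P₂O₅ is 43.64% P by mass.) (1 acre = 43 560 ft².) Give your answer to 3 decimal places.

P₂O₅ per acre = 407.5 × 36.5% = 148.738 lb.
Elemental P = 148.738 × 0.4364 = 64.909 lb per acre.
Convert to per 1000 ft²: 64.909 × 0.0229568 = 1.49011 lb.

1.490 lb P per thousand sq ft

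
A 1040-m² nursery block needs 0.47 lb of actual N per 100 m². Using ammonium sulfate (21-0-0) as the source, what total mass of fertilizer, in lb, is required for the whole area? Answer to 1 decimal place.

Product per 100 m² = 0.47 / 21% = 2.2381 lb.
Total product = 2.2381 × 1040 / 100 = 23.2762 lb.

23.3 lb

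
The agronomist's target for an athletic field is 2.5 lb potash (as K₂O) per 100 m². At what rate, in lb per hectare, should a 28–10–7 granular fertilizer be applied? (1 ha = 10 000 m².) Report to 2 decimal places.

3571.43 lb of product per hectare

Product per 100 m² = 2.5 / 7% = 35.7143 lb.
Convert to per hectare: 35.7143 × 100 = 3571.429 lb.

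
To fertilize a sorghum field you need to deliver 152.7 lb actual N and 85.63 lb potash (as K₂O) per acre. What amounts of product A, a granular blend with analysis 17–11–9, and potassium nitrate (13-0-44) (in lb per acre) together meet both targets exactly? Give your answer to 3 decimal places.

Per-acre balance (a = product A, b = potassium nitrate):
N: 0.17·a + 0.13·b = 152.7
K₂O: 0.09·a + 0.44·b = 85.63
Eliminate a: (row1) − 0.17/0.09·(row2) → -0.701111·b = -9.04556, so b = 12.9017.
Back-substitute: a = (152.7 − 0.13·12.9017) / 0.17 = 888.3693.

888.369 lb product A, 12.902 lb potassium nitrate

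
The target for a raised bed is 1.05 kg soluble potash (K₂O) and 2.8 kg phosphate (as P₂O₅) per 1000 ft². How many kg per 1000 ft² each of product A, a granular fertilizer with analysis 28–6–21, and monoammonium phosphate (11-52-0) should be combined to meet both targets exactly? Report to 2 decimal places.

Per-1000 ft² balance (a = product A, b = monoammonium phosphate):
K₂O: 0.21·a + 0·b = 1.05
P₂O₅: 0.06·a + 0.52·b = 2.8
Eliminate b: (row1) − 0/0.52·(row2) → 0.21·a = 1.05, so a = 5.
Then b = (2.8 − 0.06·5) / 0.52 = 4.80769.

5.00 kg product A, 4.81 kg monoammonium phosphate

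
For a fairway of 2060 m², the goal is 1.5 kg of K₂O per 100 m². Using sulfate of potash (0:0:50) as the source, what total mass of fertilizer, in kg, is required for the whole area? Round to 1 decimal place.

Product per 100 m² = 1.5 / 50% = 3 kg.
Total product = 3 × 2060 / 100 = 61.8 kg.

61.8 kg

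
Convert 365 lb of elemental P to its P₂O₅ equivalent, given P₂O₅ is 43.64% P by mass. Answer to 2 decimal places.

P₂O₅ = 365 / 0.4364 = 836.389 lb.

836.39 lb P₂O₅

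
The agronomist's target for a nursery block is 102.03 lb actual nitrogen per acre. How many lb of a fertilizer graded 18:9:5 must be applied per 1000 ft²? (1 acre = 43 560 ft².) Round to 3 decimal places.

Product per acre = 102.03 / 18% = 566.833 lb.
Convert to per 1000 ft²: 566.833 × 0.0229568 = 13.0127 lb.

13.013 lb of product per thousand sq ft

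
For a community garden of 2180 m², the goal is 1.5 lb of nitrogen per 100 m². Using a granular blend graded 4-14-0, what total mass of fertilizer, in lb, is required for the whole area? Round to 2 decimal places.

817.50 lb

Product per 100 m² = 1.5 / 4% = 37.5 lb.
Total product = 37.5 × 2180 / 100 = 817.5 lb.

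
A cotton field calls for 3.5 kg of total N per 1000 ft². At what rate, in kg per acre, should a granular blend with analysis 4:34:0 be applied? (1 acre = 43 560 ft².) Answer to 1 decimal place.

3811.5 kg of product per acre

Product per 1000 ft² = 3.5 / 4% = 87.5 kg.
Convert to per acre: 87.5 × 43.56 = 3811.5 kg.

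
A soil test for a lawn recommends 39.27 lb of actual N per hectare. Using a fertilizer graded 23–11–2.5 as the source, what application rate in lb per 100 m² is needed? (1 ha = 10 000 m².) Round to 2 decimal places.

1.71 lb of product per hundred sq m

Product per hectare = 39.27 / 23% = 170.739 lb.
Convert to per 100 m²: 170.739 × 0.01 = 1.70739 lb.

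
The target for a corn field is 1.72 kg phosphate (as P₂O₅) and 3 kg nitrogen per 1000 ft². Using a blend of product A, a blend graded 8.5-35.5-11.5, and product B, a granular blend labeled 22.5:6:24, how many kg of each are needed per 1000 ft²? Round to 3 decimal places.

2.768 kg product A, 12.288 kg product B

Let a = kg of product A, b = kg of product B (per 1000 ft²).
P₂O₅: 0.355·a + 0.06·b = 1.72
N: 0.085·a + 0.225·b = 3
Eliminate b: (row1) − 0.06/0.225·(row2) → 0.332333·a = 0.92, so a = 2.7683.
Then b = (3 − 0.085·2.7683) / 0.225 = 12.2875.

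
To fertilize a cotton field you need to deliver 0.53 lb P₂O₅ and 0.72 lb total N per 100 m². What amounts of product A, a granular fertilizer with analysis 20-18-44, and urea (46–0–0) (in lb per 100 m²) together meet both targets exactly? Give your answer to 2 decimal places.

2.94 lb product A, 0.29 lb urea

Let a = lb of product A, b = lb of urea (per 100 m²).
P₂O₅: 0.18·a + 0·b = 0.53
N: 0.2·a + 0.46·b = 0.72
Eliminate b: (row1) − 0/0.46·(row2) → 0.18·a = 0.53, so a = 2.94444.
Then b = (0.72 − 0.2·2.94444) / 0.46 = 0.285024.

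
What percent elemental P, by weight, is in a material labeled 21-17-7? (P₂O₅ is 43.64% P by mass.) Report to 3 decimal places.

%P = 17 × 0.4364 = 7.4188%.

7.419% P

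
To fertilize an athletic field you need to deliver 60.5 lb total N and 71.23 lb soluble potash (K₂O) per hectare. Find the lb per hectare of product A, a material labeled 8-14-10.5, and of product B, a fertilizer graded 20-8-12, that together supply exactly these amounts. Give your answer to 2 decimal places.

612.81 lb product A, 57.38 lb product B

With a, b = lb per hectare of product A and product B:
N: 0.08·a + 0.2·b = 60.5
K₂O: 0.105·a + 0.12·b = 71.23
Solving simultaneously: a = 612.807, b = 57.3772.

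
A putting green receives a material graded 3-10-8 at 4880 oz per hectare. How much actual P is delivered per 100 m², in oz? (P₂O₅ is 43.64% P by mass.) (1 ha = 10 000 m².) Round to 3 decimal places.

P₂O₅ per hectare = 4880 × 10% = 488 oz.
Elemental P = 488 × 0.4364 = 212.963 oz per hectare.
Convert to per 100 m²: 212.963 × 0.01 = 2.12963 oz.

2.130 oz P per hundred sq m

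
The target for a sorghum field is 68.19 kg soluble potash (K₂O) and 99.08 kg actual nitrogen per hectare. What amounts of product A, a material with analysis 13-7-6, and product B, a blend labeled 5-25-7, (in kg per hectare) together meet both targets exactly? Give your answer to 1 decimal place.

Let a = kg of product A, b = kg of product B (per hectare).
K₂O: 0.06·a + 0.07·b = 68.19
N: 0.13·a + 0.05·b = 99.08
Eliminate a: (row1) − 0.06/0.13·(row2) → 0.0469231·b = 22.4608, so b = 478.672.
Back-substitute: a = (68.19 − 0.07·478.672) / 0.06 = 578.049.

578.0 kg product A, 478.7 kg product B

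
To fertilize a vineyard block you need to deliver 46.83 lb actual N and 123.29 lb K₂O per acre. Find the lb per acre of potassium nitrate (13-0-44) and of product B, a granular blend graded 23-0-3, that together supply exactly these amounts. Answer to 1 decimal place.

277.0 lb potassium nitrate, 47.0 lb product B

Per-acre balance (a = potassium nitrate, b = product B):
N: 0.13·a + 0.23·b = 46.83
K₂O: 0.44·a + 0.03·b = 123.29
Eliminate b: (row1) − 0.23/0.03·(row2) → -3.24333·a = -898.393, so a = 276.997.
Then b = (123.29 − 0.44·276.997) / 0.03 = 47.0452.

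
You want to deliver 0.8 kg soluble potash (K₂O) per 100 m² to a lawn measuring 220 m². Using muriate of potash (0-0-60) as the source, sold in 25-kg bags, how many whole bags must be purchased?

1 bags

Product per 100 m² = 0.8 / 60% = 1.33333 kg.
Total product = 1.33333 × 220 / 100 = 2.93333 kg.
Bags = ⌈2.93333 / 25⌉ = 1.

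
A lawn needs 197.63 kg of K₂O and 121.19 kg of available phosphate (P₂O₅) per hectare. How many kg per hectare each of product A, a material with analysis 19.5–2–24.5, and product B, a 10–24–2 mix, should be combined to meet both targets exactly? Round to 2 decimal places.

770.67 kg product A, 440.74 kg product B

Let a = kg of product A, b = kg of product B (per hectare).
K₂O: 0.245·a + 0.02·b = 197.63
P₂O₅: 0.02·a + 0.24·b = 121.19
Solving simultaneously: a = 770.6747, b = 440.735.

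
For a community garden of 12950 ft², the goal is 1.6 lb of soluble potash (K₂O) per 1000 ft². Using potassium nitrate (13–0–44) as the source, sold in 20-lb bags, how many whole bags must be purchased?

Product per 1000 ft² = 1.6 / 44% = 3.63636 lb.
Total product = 3.63636 × 12950 / 1000 = 47.0909 lb.
Bags = ⌈47.0909 / 20⌉ = 3.

3 bags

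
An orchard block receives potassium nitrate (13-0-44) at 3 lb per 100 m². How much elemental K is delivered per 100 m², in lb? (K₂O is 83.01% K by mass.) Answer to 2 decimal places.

1.10 lb K per hundred sq m

K₂O per 100 m² = 3 × 44% = 1.32 lb.
Elemental K = 1.32 × 0.8301 = 1.09573 lb per 100 m².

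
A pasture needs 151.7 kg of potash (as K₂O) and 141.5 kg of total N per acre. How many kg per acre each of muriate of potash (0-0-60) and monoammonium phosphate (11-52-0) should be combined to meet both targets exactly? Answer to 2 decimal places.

Let a = kg of muriate of potash, b = kg of monoammonium phosphate (per acre).
K₂O: 0.6·a + 0·b = 151.7
N: 0·a + 0.11·b = 141.5
Solving simultaneously: a = 252.833, b = 1286.364.

252.83 kg muriate of potash, 1286.36 kg monoammonium phosphate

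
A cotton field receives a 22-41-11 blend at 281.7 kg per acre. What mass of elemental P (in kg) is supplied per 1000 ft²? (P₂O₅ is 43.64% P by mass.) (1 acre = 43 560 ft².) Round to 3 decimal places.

1.157 kg P per thousand sq ft

P₂O₅ per acre = 281.7 × 41% = 115.497 kg.
Elemental P = 115.497 × 0.4364 = 50.4029 kg per acre.
Convert to per 1000 ft²: 50.4029 × 0.0229568 = 1.15709 kg.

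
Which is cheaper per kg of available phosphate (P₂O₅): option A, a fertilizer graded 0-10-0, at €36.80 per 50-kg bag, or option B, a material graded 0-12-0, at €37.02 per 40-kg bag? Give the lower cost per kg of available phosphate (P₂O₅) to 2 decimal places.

€7.36 per kg P₂O₅ (option A)

option A: P₂O₅ per bag = 50 × 10% = 5 kg; cost = 36.80 / 5 = €7.3600/kg P₂O₅.
option B: P₂O₅ per bag = 40 × 12% = 4.8 kg; cost = 37.02 / 4.8 = €7.7125/kg P₂O₅.
option A is cheaper.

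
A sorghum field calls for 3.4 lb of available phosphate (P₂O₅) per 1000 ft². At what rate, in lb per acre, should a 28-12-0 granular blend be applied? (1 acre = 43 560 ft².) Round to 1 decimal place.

Product per 1000 ft² = 3.4 / 12% = 28.3333 lb.
Convert to per acre: 28.3333 × 43.56 = 1234.2 lb.

1234.2 lb of product per acre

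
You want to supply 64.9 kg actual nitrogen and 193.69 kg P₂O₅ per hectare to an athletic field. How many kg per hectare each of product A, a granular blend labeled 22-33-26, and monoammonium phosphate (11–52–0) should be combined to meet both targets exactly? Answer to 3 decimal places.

Per-hectare balance (a = product A, b = monoammonium phosphate):
N: 0.22·a + 0.11·b = 64.9
P₂O₅: 0.33·a + 0.52·b = 193.69
From row1: a = (64.9 − 0.11·b) / 0.22.
Into row2: 0.33·(64.9 − 0.11·b)/0.22 + 0.52·b = 193.69 → b = 271.3803, a = 159.3099.

159.310 kg product A, 271.380 kg monoammonium phosphate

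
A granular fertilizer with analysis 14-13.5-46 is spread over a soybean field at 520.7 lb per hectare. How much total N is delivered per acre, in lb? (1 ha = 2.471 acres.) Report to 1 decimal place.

29.5 lb N per acre

nitrogen per hectare = 520.7 × 14% = 72.898 lb.
Convert to per acre: 72.898 × 0.404694 = 29.5014 lb.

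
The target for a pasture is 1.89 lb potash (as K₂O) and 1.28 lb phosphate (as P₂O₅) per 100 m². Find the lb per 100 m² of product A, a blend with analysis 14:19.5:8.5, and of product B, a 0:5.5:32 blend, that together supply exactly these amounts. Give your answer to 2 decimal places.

Let a = lb of product A, b = lb of product B (per 100 m²).
K₂O: 0.085·a + 0.32·b = 1.89
P₂O₅: 0.195·a + 0.055·b = 1.28
Solving simultaneously: a = 5.29493, b = 4.49978.

5.29 lb product A, 4.50 lb product B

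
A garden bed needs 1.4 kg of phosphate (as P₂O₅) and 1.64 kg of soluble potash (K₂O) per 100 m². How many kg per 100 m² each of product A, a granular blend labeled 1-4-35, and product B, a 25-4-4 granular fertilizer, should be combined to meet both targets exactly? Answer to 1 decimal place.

0.8 kg product A, 34.2 kg product B

With a, b = kg per 100 m² of product A and product B:
P₂O₅: 0.04·a + 0.04·b = 1.4
K₂O: 0.35·a + 0.04·b = 1.64
Eliminate a: (row1) − 0.04/0.35·(row2) → 0.0354286·b = 1.21257, so b = 34.2258.
Back-substitute: a = (1.4 − 0.04·34.2258) / 0.04 = 0.774194.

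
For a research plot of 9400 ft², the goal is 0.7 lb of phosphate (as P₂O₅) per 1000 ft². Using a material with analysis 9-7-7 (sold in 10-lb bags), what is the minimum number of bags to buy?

10 bags

Product per 1000 ft² = 0.7 / 7% = 10 lb.
Total product = 10 × 9400 / 1000 = 94 lb.
Bags = ⌈94 / 10⌉ = 10.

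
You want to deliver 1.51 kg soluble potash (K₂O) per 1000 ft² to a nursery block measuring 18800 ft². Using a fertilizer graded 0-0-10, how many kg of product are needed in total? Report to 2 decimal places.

Product per 1000 ft² = 1.51 / 10% = 15.1 kg.
Total product = 15.1 × 18800 / 1000 = 283.88 kg.

283.88 kg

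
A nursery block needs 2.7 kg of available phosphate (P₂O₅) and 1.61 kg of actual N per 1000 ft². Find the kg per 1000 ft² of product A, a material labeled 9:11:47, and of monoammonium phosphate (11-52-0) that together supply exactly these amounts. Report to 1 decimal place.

Per-1000 ft² balance (a = product A, b = monoammonium phosphate):
P₂O₅: 0.11·a + 0.52·b = 2.7
N: 0.09·a + 0.11·b = 1.61
Eliminate b: (row1) − 0.52/0.11·(row2) → -0.315455·a = -4.91091, so a = 15.5677.
Then b = (1.61 − 0.09·15.5677) / 0.11 = 1.89914.

15.6 kg product A, 1.9 kg monoammonium phosphate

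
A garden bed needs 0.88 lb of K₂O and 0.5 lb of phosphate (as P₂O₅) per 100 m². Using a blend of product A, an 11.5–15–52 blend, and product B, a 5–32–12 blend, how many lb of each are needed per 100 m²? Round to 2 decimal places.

With a, b = lb per 100 m² of product A and product B:
K₂O: 0.52·a + 0.12·b = 0.88
P₂O₅: 0.15·a + 0.32·b = 0.5
Solving simultaneously: a = 1.49326, b = 0.862534.

1.49 lb product A, 0.86 lb product B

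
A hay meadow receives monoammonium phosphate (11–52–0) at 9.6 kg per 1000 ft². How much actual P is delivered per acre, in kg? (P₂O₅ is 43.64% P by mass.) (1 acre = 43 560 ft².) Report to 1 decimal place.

P₂O₅ per 1000 ft² = 9.6 × 52% = 4.992 kg.
Elemental P = 4.992 × 0.4364 = 2.17851 kg per 1000 ft².
Convert to per acre: 2.17851 × 43.56 = 94.8958 kg.

94.9 kg P per acre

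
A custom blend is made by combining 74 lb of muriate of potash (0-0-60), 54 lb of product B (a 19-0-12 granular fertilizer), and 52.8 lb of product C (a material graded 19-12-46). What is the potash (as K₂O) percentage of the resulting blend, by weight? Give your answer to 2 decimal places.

Total mass = 74 + 54 + 52.8 = 180.8 lb.
K₂O mass = 60%×74 + 12%×54 + 46%×52.8 = 75.168 lb.
% K₂O = 75.168 / 180.8 = 41.5752%.

41.58% K₂O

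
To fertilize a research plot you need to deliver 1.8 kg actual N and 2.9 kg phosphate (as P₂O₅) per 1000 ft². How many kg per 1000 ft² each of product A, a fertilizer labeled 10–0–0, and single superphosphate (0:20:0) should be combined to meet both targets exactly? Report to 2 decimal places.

18.00 kg product A, 14.50 kg single superphosphate

With a, b = kg per 1000 ft² of product A and single superphosphate:
N: 0.1·a + 0·b = 1.8
P₂O₅: 0·a + 0.2·b = 2.9
Solving simultaneously: a = 18, b = 14.5.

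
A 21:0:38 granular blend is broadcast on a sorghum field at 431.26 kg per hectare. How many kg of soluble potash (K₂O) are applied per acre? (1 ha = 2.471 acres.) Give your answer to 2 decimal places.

K₂O per hectare = 431.26 × 38% = 163.879 kg.
Convert to per acre: 163.879 × 0.404694 = 66.3208 kg.

66.32 kg K₂O per acre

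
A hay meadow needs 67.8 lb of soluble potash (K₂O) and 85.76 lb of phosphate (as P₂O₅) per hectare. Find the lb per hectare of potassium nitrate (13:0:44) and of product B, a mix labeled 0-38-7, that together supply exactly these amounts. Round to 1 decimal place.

118.2 lb potassium nitrate, 225.7 lb product B

Let a = lb of potassium nitrate, b = lb of product B (per hectare).
K₂O: 0.44·a + 0.07·b = 67.8
P₂O₅: 0·a + 0.38·b = 85.76
Solving simultaneously: a = 118.187, b = 225.684.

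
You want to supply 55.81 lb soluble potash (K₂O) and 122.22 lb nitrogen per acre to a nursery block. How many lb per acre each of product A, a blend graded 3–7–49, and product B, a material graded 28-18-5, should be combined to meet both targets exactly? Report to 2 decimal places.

Let a = lb of product A, b = lb of product B (per acre).
K₂O: 0.49·a + 0.05·b = 55.81
N: 0.03·a + 0.28·b = 122.22
Eliminate b: (row1) − 0.05/0.28·(row2) → 0.484643·a = 33.985, so a = 70.1238.
Then b = (122.22 − 0.03·70.1238) / 0.28 = 428.987.

70.12 lb product A, 428.99 lb product B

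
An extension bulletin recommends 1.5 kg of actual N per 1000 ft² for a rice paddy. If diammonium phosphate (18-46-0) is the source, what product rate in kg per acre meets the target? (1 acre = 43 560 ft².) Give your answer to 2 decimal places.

363.00 kg of product per acre

Product per 1000 ft² = 1.5 / 18% = 8.33333 kg.
Convert to per acre: 8.33333 × 43.56 = 363 kg.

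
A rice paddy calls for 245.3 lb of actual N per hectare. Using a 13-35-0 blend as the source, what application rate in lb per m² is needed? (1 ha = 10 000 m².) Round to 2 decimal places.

Product per hectare = 245.3 / 13% = 1886.92 lb.
Convert to per m²: 1886.92 × 0.0001 = 0.188692 lb.

0.19 lb of product per sq m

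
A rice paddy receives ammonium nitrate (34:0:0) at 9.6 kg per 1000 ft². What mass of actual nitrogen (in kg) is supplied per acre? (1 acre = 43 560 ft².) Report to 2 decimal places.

nitrogen per 1000 ft² = 9.6 × 34% = 3.264 kg.
Convert to per acre: 3.264 × 43.56 = 142.1798 kg.

142.18 kg N per acre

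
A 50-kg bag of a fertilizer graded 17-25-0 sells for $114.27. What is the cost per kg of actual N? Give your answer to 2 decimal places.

N in bag = 50 × 17% = 8.5 kg.
Cost per kg N = $114.27 / 8.5 = $13.4435.

$13.44 per kg N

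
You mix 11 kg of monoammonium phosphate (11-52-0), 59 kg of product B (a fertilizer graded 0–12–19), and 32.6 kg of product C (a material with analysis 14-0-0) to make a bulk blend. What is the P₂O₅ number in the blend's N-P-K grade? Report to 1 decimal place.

Total mass = 11 + 59 + 32.6 = 102.6 kg.
P₂O₅ mass = 52%×11 + 12%×59 + 0%×32.6 = 12.8 kg.
% P₂O₅ = 12.8 / 102.6 = 12.4756%.

12.5% P₂O₅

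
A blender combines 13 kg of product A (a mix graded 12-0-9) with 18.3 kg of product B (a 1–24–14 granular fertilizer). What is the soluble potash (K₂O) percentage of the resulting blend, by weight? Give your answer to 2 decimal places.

11.92% K₂O

Total mass = 13 + 18.3 = 31.3 kg.
K₂O mass = 9%×13 + 14%×18.3 = 3.732 kg.
% K₂O = 3.732 / 31.3 = 11.9233%.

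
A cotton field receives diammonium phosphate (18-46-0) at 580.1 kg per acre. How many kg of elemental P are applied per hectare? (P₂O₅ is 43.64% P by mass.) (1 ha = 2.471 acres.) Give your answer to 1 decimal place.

P₂O₅ per acre = 580.1 × 46% = 266.846 kg.
Elemental P = 266.846 × 0.4364 = 116.452 kg per acre.
Convert to per hectare: 116.452 × 2.471 = 287.752 kg.

287.8 kg P per hectare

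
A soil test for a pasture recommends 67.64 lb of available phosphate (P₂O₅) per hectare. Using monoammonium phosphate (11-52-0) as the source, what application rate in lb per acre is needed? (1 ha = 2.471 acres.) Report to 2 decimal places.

Product per hectare = 67.64 / 52% = 130.077 lb.
Convert to per acre: 130.077 × 0.404694 = 52.6414 lb.

52.64 lb of product per acre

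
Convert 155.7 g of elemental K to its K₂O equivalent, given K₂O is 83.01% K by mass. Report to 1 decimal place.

187.6 g K₂O

K₂O = 155.7 / 0.8301 = 187.568 g.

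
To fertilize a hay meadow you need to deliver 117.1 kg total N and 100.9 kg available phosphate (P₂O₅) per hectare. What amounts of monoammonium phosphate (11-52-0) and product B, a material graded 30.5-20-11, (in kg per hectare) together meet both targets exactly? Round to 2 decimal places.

Per-hectare balance (a = monoammonium phosphate, b = product B):
N: 0.11·a + 0.305·b = 117.1
P₂O₅: 0.52·a + 0.2·b = 100.9
Eliminate b: (row1) − 0.305/0.2·(row2) → -0.683·a = -36.7725, so a = 53.8397.
Then b = (100.9 − 0.52·53.8397) / 0.2 = 364.517.

53.84 kg monoammonium phosphate, 364.52 kg product B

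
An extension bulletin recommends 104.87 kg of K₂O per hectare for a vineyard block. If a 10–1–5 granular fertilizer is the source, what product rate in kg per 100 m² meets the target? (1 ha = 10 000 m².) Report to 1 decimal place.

Product per hectare = 104.87 / 5% = 2097.4 kg.
Convert to per 100 m²: 2097.4 × 0.01 = 20.974 kg.

21.0 kg of product per hundred sq m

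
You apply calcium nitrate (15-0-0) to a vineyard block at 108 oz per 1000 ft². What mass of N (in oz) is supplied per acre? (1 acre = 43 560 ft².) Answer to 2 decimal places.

705.67 oz N per acre

nitrogen per 1000 ft² = 108 × 15% = 16.2 oz.
Convert to per acre: 16.2 × 43.56 = 705.672 oz.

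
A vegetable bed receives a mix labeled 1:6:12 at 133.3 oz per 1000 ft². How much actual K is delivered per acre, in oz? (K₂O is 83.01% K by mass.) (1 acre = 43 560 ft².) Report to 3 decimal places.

578.402 oz K per acre

K₂O per 1000 ft² = 133.3 × 12% = 15.996 oz.
Elemental K = 15.996 × 0.8301 = 13.2783 oz per 1000 ft².
Convert to per acre: 13.2783 × 43.56 = 578.4019 oz.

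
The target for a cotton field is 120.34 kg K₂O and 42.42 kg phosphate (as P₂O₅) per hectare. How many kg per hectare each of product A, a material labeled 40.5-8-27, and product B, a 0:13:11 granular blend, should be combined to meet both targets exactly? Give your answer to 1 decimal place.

417.4 kg product A, 69.4 kg product B

Per-hectare balance (a = product A, b = product B):
K₂O: 0.27·a + 0.11·b = 120.34
P₂O₅: 0.08·a + 0.13·b = 42.42
From row1: a = (120.34 − 0.11·b) / 0.27.
Into row2: 0.08·(120.34 − 0.11·b)/0.27 + 0.13·b = 42.42 → b = 69.4373, a = 417.414.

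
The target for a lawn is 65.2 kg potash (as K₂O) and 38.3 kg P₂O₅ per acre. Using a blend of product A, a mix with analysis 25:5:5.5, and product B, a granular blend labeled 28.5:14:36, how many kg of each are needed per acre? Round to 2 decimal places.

452.43 kg product A, 111.99 kg product B

Let a = kg of product A, b = kg of product B (per acre).
K₂O: 0.055·a + 0.36·b = 65.2
P₂O₅: 0.05·a + 0.14·b = 38.3
From row1: a = (65.2 − 0.36·b) / 0.055.
Into row2: 0.05·(65.2 − 0.36·b)/0.055 + 0.14·b = 38.3 → b = 111.9903, a = 452.427.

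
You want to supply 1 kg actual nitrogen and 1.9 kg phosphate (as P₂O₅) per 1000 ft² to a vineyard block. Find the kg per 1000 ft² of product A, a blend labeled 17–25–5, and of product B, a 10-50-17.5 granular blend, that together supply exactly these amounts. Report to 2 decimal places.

With a, b = kg per 1000 ft² of product A and product B:
N: 0.17·a + 0.1·b = 1
P₂O₅: 0.25·a + 0.5·b = 1.9
Eliminate a: (row1) − 0.17/0.25·(row2) → -0.24·b = -0.292, so b = 1.21667.
Back-substitute: a = (1 − 0.1·1.21667) / 0.17 = 5.16667.

5.17 kg product A, 1.22 kg product B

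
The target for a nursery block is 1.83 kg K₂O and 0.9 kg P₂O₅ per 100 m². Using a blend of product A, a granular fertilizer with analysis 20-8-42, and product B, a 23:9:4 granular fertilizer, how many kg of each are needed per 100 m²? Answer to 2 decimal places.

Per-100 m² balance (a = product A, b = product B):
K₂O: 0.42·a + 0.04·b = 1.83
P₂O₅: 0.08·a + 0.09·b = 0.9
Eliminate b: (row1) − 0.04/0.09·(row2) → 0.384444·a = 1.43, so a = 3.71965.
Then b = (0.9 − 0.08·3.71965) / 0.09 = 6.69364.

3.72 kg product A, 6.69 kg product B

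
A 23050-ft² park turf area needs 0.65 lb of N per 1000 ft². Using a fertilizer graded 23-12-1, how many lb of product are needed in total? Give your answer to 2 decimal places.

65.14 lb

Product per 1000 ft² = 0.65 / 23% = 2.82609 lb.
Total product = 2.82609 × 23050 / 1000 = 65.1413 lb.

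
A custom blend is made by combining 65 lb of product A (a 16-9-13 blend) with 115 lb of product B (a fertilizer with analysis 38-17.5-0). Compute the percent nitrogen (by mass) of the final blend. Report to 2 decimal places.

Total mass = 65 + 115 = 180 lb.
N mass = 16%×65 + 38%×115 = 54.1 lb.
% N = 54.1 / 180 = 30.0556%.

30.06% N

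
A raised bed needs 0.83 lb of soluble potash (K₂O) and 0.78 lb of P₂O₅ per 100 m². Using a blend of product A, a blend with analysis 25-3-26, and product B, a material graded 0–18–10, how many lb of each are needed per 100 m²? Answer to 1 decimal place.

1.6 lb product A, 4.1 lb product B

Per-100 m² balance (a = product A, b = product B):
K₂O: 0.26·a + 0.1·b = 0.83
P₂O₅: 0.03·a + 0.18·b = 0.78
Solving simultaneously: a = 1.63014, b = 4.06164.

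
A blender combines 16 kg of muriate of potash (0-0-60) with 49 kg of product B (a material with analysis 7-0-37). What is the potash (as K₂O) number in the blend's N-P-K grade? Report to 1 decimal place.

42.7% K₂O

Total mass = 16 + 49 = 65 kg.
K₂O mass = 60%×16 + 37%×49 = 27.73 kg.
% K₂O = 27.73 / 65 = 42.6615%.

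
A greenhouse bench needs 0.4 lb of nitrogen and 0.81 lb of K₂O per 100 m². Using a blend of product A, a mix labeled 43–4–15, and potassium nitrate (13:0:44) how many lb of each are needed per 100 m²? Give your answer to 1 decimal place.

With a, b = lb per 100 m² of product A and potassium nitrate:
N: 0.43·a + 0.13·b = 0.4
K₂O: 0.15·a + 0.44·b = 0.81
From row1: a = (0.4 − 0.13·b) / 0.43.
Into row2: 0.15·(0.4 − 0.13·b)/0.43 + 0.44·b = 0.81 → b = 1.69888, a = 0.416618.

0.4 lb product A, 1.7 lb potassium nitrate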